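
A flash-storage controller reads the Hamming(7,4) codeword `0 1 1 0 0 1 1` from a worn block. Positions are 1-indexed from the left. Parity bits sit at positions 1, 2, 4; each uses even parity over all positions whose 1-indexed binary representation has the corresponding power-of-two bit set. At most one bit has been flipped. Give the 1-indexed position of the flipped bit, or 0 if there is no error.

s1: b1⊕b3⊕b5⊕b7 = 0⊕1⊕0⊕1 = 0
s2: b2⊕b3⊕b6⊕b7 = 1⊕1⊕1⊕1 = 0
s4: b4⊕b5⊕b6⊕b7 = 0⊕0⊕1⊕1 = 0
Syndrome (s4...s1) = 000 → position 0 (no error).

0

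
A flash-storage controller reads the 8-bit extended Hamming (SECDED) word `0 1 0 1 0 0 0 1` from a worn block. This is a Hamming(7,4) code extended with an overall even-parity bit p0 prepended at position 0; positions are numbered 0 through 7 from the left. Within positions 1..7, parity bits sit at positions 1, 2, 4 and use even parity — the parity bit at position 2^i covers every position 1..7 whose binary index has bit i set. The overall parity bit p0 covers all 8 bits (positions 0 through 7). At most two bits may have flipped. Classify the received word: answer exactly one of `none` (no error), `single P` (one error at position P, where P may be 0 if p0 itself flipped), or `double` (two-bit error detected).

s1: b1⊕b3⊕b5⊕b7 = 1⊕1⊕0⊕1 = 1
s2: b2⊕b3⊕b6⊕b7 = 0⊕1⊕0⊕1 = 0
s4: b4⊕b5⊕b6⊕b7 = 0⊕0⊕0⊕1 = 1
Syndrome (s4...s1) = 101 → position 5.
Overall parity (XOR of all 8 bits, including p0): 0⊕1⊕0⊕1⊕0⊕0⊕0⊕1 = 1
Overall=1, syndrome position=5 → single-bit error at position 5.

single 5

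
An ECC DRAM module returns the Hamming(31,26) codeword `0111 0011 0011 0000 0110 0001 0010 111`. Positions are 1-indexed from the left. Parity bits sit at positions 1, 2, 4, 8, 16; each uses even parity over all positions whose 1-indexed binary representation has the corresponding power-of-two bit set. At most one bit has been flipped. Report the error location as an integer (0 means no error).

19

s1: b1⊕b3⊕b5⊕b7⊕b9⊕b11⊕b13⊕b15⊕b17⊕b19⊕b21⊕b23⊕b25⊕b27⊕b29⊕b31 = 0⊕1⊕0⊕1⊕0⊕1⊕0⊕0⊕0⊕1⊕0⊕0⊕0⊕1⊕1⊕1 = 1
s2: b2⊕b3⊕b6⊕b7⊕b10⊕b11⊕b14⊕b15⊕b18⊕b19⊕b22⊕b23⊕b26⊕b27⊕b30⊕b31 = 1⊕1⊕0⊕1⊕0⊕1⊕0⊕0⊕1⊕1⊕0⊕0⊕0⊕1⊕1⊕1 = 1
s4: b4⊕b5⊕b6⊕b7⊕b12⊕b13⊕b14⊕b15⊕b20⊕b21⊕b22⊕b23⊕b28⊕b29⊕b30⊕b31 = 1⊕0⊕0⊕1⊕1⊕0⊕0⊕0⊕0⊕0⊕0⊕0⊕0⊕1⊕1⊕1 = 0
s8: b8⊕b9⊕b10⊕b11⊕b12⊕b13⊕b14⊕b15⊕b24⊕b25⊕b26⊕b27⊕b28⊕b29⊕b30⊕b31 = 1⊕0⊕0⊕1⊕1⊕0⊕0⊕0⊕1⊕0⊕0⊕1⊕0⊕1⊕1⊕1 = 0
s16: b16⊕b17⊕b18⊕b19⊕b20⊕b21⊕b22⊕b23⊕b24⊕b25⊕b26⊕b27⊕b28⊕b29⊕b30⊕b31 = 0⊕0⊕1⊕1⊕0⊕0⊕0⊕0⊕1⊕0⊕0⊕1⊕0⊕1⊕1⊕1 = 1
Syndrome (s16...s1) = 10011 → position 19.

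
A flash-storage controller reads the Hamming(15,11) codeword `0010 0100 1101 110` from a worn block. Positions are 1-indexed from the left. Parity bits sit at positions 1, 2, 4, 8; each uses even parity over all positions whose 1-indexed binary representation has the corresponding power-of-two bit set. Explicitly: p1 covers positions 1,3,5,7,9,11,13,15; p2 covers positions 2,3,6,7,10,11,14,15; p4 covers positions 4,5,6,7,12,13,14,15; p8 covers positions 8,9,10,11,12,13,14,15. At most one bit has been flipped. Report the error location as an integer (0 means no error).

s1: b1⊕b3⊕b5⊕b7⊕b9⊕b11⊕b13⊕b15 = 0⊕1⊕0⊕0⊕1⊕0⊕1⊕0 = 1
s2: b2⊕b3⊕b6⊕b7⊕b10⊕b11⊕b14⊕b15 = 0⊕1⊕1⊕0⊕1⊕0⊕1⊕0 = 0
s4: b4⊕b5⊕b6⊕b7⊕b12⊕b13⊕b14⊕b15 = 0⊕0⊕1⊕0⊕1⊕1⊕1⊕0 = 0
s8: b8⊕b9⊕b10⊕b11⊕b12⊕b13⊕b14⊕b15 = 0⊕1⊕1⊕0⊕1⊕1⊕1⊕0 = 1
Syndrome (s8...s1) = 1001 → position 9.

9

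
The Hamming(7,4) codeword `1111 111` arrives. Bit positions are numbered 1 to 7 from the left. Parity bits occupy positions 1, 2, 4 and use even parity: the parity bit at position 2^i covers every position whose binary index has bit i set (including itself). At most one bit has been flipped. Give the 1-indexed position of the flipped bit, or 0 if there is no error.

s1: b1⊕b3⊕b5⊕b7 = 1⊕1⊕1⊕1 = 0
s2: b2⊕b3⊕b6⊕b7 = 1⊕1⊕1⊕1 = 0
s4: b4⊕b5⊕b6⊕b7 = 1⊕1⊕1⊕1 = 0
Syndrome (s4...s1) = 000 → position 0 (no error).

0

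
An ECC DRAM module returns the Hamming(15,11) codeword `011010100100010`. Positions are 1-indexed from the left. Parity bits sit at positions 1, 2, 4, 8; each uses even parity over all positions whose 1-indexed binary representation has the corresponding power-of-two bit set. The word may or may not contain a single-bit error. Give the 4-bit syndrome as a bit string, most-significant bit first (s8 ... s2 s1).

0111

s1: b1⊕b3⊕b5⊕b7⊕b9⊕b11⊕b13⊕b15 = 0⊕1⊕1⊕1⊕0⊕0⊕0⊕0 = 1
s2: b2⊕b3⊕b6⊕b7⊕b10⊕b11⊕b14⊕b15 = 1⊕1⊕0⊕1⊕1⊕0⊕1⊕0 = 1
s4: b4⊕b5⊕b6⊕b7⊕b12⊕b13⊕b14⊕b15 = 0⊕1⊕0⊕1⊕0⊕0⊕1⊕0 = 1
s8: b8⊕b9⊕b10⊕b11⊕b12⊕b13⊕b14⊕b15 = 0⊕0⊕1⊕0⊕0⊕0⊕1⊕0 = 0
Syndrome (s8...s1) = 0111 → position 7.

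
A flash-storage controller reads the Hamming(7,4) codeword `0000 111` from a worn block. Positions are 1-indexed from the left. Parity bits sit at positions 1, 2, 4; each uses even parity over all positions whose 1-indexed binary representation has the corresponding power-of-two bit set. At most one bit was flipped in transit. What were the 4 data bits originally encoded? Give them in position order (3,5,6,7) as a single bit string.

s1: b1⊕b3⊕b5⊕b7 = 0⊕0⊕1⊕1 = 0
s2: b2⊕b3⊕b6⊕b7 = 0⊕0⊕1⊕1 = 0
s4: b4⊕b5⊕b6⊕b7 = 0⊕1⊕1⊕1 = 1
Syndrome (s4...s1) = 100 → position 4.
Flip bit 4: corrected codeword = 0001111
Data bits at positions 3,5,6,7: 0111

0111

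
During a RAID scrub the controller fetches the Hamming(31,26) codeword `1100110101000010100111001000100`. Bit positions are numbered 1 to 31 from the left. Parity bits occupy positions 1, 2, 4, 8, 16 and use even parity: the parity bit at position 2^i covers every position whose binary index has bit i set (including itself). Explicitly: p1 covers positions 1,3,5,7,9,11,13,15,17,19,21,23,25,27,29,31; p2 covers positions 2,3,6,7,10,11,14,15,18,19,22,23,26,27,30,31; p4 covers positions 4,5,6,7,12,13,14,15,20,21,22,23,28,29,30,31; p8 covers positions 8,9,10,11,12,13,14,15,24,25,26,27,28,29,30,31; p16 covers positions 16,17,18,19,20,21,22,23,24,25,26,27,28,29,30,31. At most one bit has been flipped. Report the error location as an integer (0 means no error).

15

s1: b1⊕b3⊕b5⊕b7⊕b9⊕b11⊕b13⊕b15⊕b17⊕b19⊕b21⊕b23⊕b25⊕b27⊕b29⊕b31 = 1⊕0⊕1⊕0⊕0⊕0⊕0⊕1⊕1⊕0⊕1⊕0⊕1⊕0⊕1⊕0 = 1
s2: b2⊕b3⊕b6⊕b7⊕b10⊕b11⊕b14⊕b15⊕b18⊕b19⊕b22⊕b23⊕b26⊕b27⊕b30⊕b31 = 1⊕0⊕1⊕0⊕1⊕0⊕0⊕1⊕0⊕0⊕1⊕0⊕0⊕0⊕0⊕0 = 1
s4: b4⊕b5⊕b6⊕b7⊕b12⊕b13⊕b14⊕b15⊕b20⊕b21⊕b22⊕b23⊕b28⊕b29⊕b30⊕b31 = 0⊕1⊕1⊕0⊕0⊕0⊕0⊕1⊕1⊕1⊕1⊕0⊕0⊕1⊕0⊕0 = 1
s8: b8⊕b9⊕b10⊕b11⊕b12⊕b13⊕b14⊕b15⊕b24⊕b25⊕b26⊕b27⊕b28⊕b29⊕b30⊕b31 = 1⊕0⊕1⊕0⊕0⊕0⊕0⊕1⊕0⊕1⊕0⊕0⊕0⊕1⊕0⊕0 = 1
s16: b16⊕b17⊕b18⊕b19⊕b20⊕b21⊕b22⊕b23⊕b24⊕b25⊕b26⊕b27⊕b28⊕b29⊕b30⊕b31 = 0⊕1⊕0⊕0⊕1⊕1⊕1⊕0⊕0⊕1⊕0⊕0⊕0⊕1⊕0⊕0 = 0
Syndrome (s16...s1) = 01111 → position 15.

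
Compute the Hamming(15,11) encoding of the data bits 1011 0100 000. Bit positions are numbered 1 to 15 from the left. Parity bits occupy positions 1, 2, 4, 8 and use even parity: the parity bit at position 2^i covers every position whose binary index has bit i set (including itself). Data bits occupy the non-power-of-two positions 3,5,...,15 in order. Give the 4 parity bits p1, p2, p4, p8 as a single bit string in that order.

Place data bits at non-power-of-two positions: b3=1, b5=0, b6=1, b7=1, b9=0, b10=1, b11=0, b12=0, b13=0, b14=0, b15=0.
p1 = XOR of data positions {3,5,7,9,11,13,15} = 1⊕0⊕1⊕0⊕0⊕0⊕0 = 0
p2 = XOR of data positions {3,6,7,10,11,14,15} = 1⊕1⊕1⊕1⊕0⊕0⊕0 = 0
p4 = XOR of data positions {5,6,7,12,13,14,15} = 0⊕1⊕1⊕0⊕0⊕0⊕0 = 0
p8 = XOR of data positions {9,10,11,12,13,14,15} = 0⊕1⊕0⊕0⊕0⊕0⊕0 = 1
Parity bits p1,p2,p4,p8 = 0001

0001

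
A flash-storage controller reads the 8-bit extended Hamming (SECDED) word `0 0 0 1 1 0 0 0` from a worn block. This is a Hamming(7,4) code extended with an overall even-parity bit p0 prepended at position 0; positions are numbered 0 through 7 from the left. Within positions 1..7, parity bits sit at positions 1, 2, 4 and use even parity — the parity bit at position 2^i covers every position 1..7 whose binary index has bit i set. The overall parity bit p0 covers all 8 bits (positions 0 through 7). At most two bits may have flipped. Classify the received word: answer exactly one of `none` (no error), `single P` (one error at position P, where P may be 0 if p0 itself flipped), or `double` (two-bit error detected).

double

s1: b1⊕b3⊕b5⊕b7 = 0⊕1⊕0⊕0 = 1
s2: b2⊕b3⊕b6⊕b7 = 0⊕1⊕0⊕0 = 1
s4: b4⊕b5⊕b6⊕b7 = 1⊕0⊕0⊕0 = 1
Syndrome (s4...s1) = 111 → position 7.
Overall parity (XOR of all 8 bits, including p0): 0⊕0⊕0⊕1⊕1⊕0⊕0⊕0 = 0
Overall=0, syndrome position=7 → double-bit error detected (uncorrectable).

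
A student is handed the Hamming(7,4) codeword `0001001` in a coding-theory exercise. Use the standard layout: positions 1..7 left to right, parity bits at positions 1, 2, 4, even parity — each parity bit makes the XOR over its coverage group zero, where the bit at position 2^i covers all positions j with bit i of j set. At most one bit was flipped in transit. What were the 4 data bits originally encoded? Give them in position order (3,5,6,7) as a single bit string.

1001

s1: b1⊕b3⊕b5⊕b7 = 0⊕0⊕0⊕1 = 1
s2: b2⊕b3⊕b6⊕b7 = 0⊕0⊕0⊕1 = 1
s4: b4⊕b5⊕b6⊕b7 = 1⊕0⊕0⊕1 = 0
Syndrome (s4...s1) = 011 → position 3.
Flip bit 3: corrected codeword = 0011001
Data bits at positions 3,5,6,7: 1001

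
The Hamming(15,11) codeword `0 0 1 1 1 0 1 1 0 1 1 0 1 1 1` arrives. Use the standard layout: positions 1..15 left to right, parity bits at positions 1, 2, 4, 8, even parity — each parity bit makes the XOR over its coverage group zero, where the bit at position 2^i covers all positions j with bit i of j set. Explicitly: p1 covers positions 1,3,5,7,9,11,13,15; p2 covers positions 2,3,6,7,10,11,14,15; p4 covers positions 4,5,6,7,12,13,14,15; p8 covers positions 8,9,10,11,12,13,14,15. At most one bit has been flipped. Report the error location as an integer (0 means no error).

s1: b1⊕b3⊕b5⊕b7⊕b9⊕b11⊕b13⊕b15 = 0⊕1⊕1⊕1⊕0⊕1⊕1⊕1 = 0
s2: b2⊕b3⊕b6⊕b7⊕b10⊕b11⊕b14⊕b15 = 0⊕1⊕0⊕1⊕1⊕1⊕1⊕1 = 0
s4: b4⊕b5⊕b6⊕b7⊕b12⊕b13⊕b14⊕b15 = 1⊕1⊕0⊕1⊕0⊕1⊕1⊕1 = 0
s8: b8⊕b9⊕b10⊕b11⊕b12⊕b13⊕b14⊕b15 = 1⊕0⊕1⊕1⊕0⊕1⊕1⊕1 = 0
Syndrome (s8...s1) = 0000 → position 0 (no error).

0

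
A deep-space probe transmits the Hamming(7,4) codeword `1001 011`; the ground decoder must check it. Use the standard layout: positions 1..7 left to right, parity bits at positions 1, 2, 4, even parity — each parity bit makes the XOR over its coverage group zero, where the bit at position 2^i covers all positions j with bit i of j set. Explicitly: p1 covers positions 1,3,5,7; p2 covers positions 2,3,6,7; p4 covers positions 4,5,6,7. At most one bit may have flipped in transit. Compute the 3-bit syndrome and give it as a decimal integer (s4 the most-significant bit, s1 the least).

s1: b1⊕b3⊕b5⊕b7 = 1⊕0⊕0⊕1 = 0
s2: b2⊕b3⊕b6⊕b7 = 0⊕0⊕1⊕1 = 0
s4: b4⊕b5⊕b6⊕b7 = 1⊕0⊕1⊕1 = 1
Syndrome (s4...s1) = 100 → position 4.

4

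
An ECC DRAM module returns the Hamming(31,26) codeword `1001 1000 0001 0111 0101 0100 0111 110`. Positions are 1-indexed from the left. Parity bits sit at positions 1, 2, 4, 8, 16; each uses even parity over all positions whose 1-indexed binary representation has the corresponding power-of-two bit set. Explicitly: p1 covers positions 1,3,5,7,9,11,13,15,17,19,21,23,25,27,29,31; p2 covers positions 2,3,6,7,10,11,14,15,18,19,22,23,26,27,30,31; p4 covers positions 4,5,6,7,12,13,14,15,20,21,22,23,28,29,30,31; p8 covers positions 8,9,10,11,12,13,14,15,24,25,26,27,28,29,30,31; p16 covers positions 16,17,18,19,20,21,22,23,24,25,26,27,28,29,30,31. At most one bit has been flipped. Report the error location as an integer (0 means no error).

s1: b1⊕b3⊕b5⊕b7⊕b9⊕b11⊕b13⊕b15⊕b17⊕b19⊕b21⊕b23⊕b25⊕b27⊕b29⊕b31 = 1⊕0⊕1⊕0⊕0⊕0⊕0⊕1⊕0⊕0⊕0⊕0⊕0⊕1⊕1⊕0 = 1
s2: b2⊕b3⊕b6⊕b7⊕b10⊕b11⊕b14⊕b15⊕b18⊕b19⊕b22⊕b23⊕b26⊕b27⊕b30⊕b31 = 0⊕0⊕0⊕0⊕0⊕0⊕1⊕1⊕1⊕0⊕1⊕0⊕1⊕1⊕1⊕0 = 1
s4: b4⊕b5⊕b6⊕b7⊕b12⊕b13⊕b14⊕b15⊕b20⊕b21⊕b22⊕b23⊕b28⊕b29⊕b30⊕b31 = 1⊕1⊕0⊕0⊕1⊕0⊕1⊕1⊕1⊕0⊕1⊕0⊕1⊕1⊕1⊕0 = 0
s8: b8⊕b9⊕b10⊕b11⊕b12⊕b13⊕b14⊕b15⊕b24⊕b25⊕b26⊕b27⊕b28⊕b29⊕b30⊕b31 = 0⊕0⊕0⊕0⊕1⊕0⊕1⊕1⊕0⊕0⊕1⊕1⊕1⊕1⊕1⊕0 = 0
s16: b16⊕b17⊕b18⊕b19⊕b20⊕b21⊕b22⊕b23⊕b24⊕b25⊕b26⊕b27⊕b28⊕b29⊕b30⊕b31 = 1⊕0⊕1⊕0⊕1⊕0⊕1⊕0⊕0⊕0⊕1⊕1⊕1⊕1⊕1⊕0 = 1
Syndrome (s16...s1) = 10011 → position 19.

19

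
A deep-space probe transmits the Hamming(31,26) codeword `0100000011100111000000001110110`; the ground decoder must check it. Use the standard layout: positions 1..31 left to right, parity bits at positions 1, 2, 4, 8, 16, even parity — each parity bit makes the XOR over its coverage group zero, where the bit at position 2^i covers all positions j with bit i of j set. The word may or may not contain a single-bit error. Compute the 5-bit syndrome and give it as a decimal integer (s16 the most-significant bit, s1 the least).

0

s1: b1⊕b3⊕b5⊕b7⊕b9⊕b11⊕b13⊕b15⊕b17⊕b19⊕b21⊕b23⊕b25⊕b27⊕b29⊕b31 = 0⊕0⊕0⊕0⊕1⊕1⊕0⊕1⊕0⊕0⊕0⊕0⊕1⊕1⊕1⊕0 = 0
s2: b2⊕b3⊕b6⊕b7⊕b10⊕b11⊕b14⊕b15⊕b18⊕b19⊕b22⊕b23⊕b26⊕b27⊕b30⊕b31 = 1⊕0⊕0⊕0⊕1⊕1⊕1⊕1⊕0⊕0⊕0⊕0⊕1⊕1⊕1⊕0 = 0
s4: b4⊕b5⊕b6⊕b7⊕b12⊕b13⊕b14⊕b15⊕b20⊕b21⊕b22⊕b23⊕b28⊕b29⊕b30⊕b31 = 0⊕0⊕0⊕0⊕0⊕0⊕1⊕1⊕0⊕0⊕0⊕0⊕0⊕1⊕1⊕0 = 0
s8: b8⊕b9⊕b10⊕b11⊕b12⊕b13⊕b14⊕b15⊕b24⊕b25⊕b26⊕b27⊕b28⊕b29⊕b30⊕b31 = 0⊕1⊕1⊕1⊕0⊕0⊕1⊕1⊕0⊕1⊕1⊕1⊕0⊕1⊕1⊕0 = 0
s16: b16⊕b17⊕b18⊕b19⊕b20⊕b21⊕b22⊕b23⊕b24⊕b25⊕b26⊕b27⊕b28⊕b29⊕b30⊕b31 = 1⊕0⊕0⊕0⊕0⊕0⊕0⊕0⊕0⊕1⊕1⊕1⊕0⊕1⊕1⊕0 = 0
Syndrome (s16...s1) = 00000 → position 0 (no error).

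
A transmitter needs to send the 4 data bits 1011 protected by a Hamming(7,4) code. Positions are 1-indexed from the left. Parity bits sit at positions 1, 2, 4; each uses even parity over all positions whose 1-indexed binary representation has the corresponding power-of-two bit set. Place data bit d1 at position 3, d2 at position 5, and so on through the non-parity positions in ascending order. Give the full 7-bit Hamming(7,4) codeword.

Place data bits at non-power-of-two positions: b3=1, b5=0, b6=1, b7=1.
p1 = XOR of data positions {3,5,7} = 1⊕0⊕1 = 0
p2 = XOR of data positions {3,6,7} = 1⊕1⊕1 = 1
p4 = XOR of data positions {5,6,7} = 0⊕1⊕1 = 0
Codeword b1..b7 = 0110011

0110011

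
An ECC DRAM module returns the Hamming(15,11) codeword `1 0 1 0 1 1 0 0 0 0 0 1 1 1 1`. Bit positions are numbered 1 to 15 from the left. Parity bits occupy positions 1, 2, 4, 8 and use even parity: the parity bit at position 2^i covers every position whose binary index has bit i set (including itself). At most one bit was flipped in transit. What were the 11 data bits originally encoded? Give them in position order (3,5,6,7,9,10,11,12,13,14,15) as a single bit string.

11100001111

s1: b1⊕b3⊕b5⊕b7⊕b9⊕b11⊕b13⊕b15 = 1⊕1⊕1⊕0⊕0⊕0⊕1⊕1 = 1
s2: b2⊕b3⊕b6⊕b7⊕b10⊕b11⊕b14⊕b15 = 0⊕1⊕1⊕0⊕0⊕0⊕1⊕1 = 0
s4: b4⊕b5⊕b6⊕b7⊕b12⊕b13⊕b14⊕b15 = 0⊕1⊕1⊕0⊕1⊕1⊕1⊕1 = 0
s8: b8⊕b9⊕b10⊕b11⊕b12⊕b13⊕b14⊕b15 = 0⊕0⊕0⊕0⊕1⊕1⊕1⊕1 = 0
Syndrome (s8...s1) = 0001 → position 1.
Flip bit 1: corrected codeword = 001011000001111
Data bits at positions 3,5,6,7,9,10,11,12,13,14,15: 11100001111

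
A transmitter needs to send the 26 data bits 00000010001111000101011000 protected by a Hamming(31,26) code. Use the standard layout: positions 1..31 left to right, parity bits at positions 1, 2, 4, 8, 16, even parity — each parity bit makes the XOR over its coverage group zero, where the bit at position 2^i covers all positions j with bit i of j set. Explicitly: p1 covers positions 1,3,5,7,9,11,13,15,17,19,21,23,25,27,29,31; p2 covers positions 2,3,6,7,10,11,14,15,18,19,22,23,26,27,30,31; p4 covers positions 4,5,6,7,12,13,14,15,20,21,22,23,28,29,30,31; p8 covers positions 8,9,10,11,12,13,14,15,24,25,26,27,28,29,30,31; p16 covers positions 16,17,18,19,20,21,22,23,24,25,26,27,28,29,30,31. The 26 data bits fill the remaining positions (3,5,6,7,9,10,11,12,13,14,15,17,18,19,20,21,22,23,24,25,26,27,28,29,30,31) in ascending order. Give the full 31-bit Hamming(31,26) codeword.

Place data bits at non-power-of-two positions: b3=0, b5=0, b6=0, b7=0, b9=0, b10=0, b11=1, b12=0, b13=0, b14=0, b15=1, b17=1, b18=1, b19=1, b20=0, b21=0, b22=0, b23=1, b24=0, b25=1, b26=0, b27=1, b28=1, b29=0, b30=0, b31=0.
p1 = XOR of data positions {3,5,7,9,11,13,15,17,19,21,23,25,27,29,31} = 0⊕0⊕0⊕0⊕1⊕0⊕1⊕1⊕1⊕0⊕1⊕1⊕1⊕0⊕0 = 1
p2 = XOR of data positions {3,6,7,10,11,14,15,18,19,22,23,26,27,30,31} = 0⊕0⊕0⊕0⊕1⊕0⊕1⊕1⊕1⊕0⊕1⊕0⊕1⊕0⊕0 = 0
p4 = XOR of data positions {5,6,7,12,13,14,15,20,21,22,23,28,29,30,31} = 0⊕0⊕0⊕0⊕0⊕0⊕1⊕0⊕0⊕0⊕1⊕1⊕0⊕0⊕0 = 1
p8 = XOR of data positions {9,10,11,12,13,14,15,24,25,26,27,28,29,30,31} = 0⊕0⊕1⊕0⊕0⊕0⊕1⊕0⊕1⊕0⊕1⊕1⊕0⊕0⊕0 = 1
p16 = XOR of data positions {17,18,19,20,21,22,23,24,25,26,27,28,29,30,31} = 1⊕1⊕1⊕0⊕0⊕0⊕1⊕0⊕1⊕0⊕1⊕1⊕0⊕0⊕0 = 1
Codeword b1..b31 = 1001000100100011111000101011000

1001000100100011111000101011000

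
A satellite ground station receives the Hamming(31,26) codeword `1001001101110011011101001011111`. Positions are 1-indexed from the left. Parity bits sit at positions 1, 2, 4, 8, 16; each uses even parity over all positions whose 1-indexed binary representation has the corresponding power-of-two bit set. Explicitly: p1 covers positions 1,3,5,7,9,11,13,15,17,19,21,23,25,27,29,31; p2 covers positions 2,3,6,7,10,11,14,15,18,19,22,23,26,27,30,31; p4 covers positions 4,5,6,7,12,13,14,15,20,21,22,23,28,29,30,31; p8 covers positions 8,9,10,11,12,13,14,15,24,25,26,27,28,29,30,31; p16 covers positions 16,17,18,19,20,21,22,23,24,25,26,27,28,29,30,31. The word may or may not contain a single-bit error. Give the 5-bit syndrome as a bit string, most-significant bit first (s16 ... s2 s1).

11001

s1: b1⊕b3⊕b5⊕b7⊕b9⊕b11⊕b13⊕b15⊕b17⊕b19⊕b21⊕b23⊕b25⊕b27⊕b29⊕b31 = 1⊕0⊕0⊕1⊕0⊕1⊕0⊕1⊕0⊕1⊕0⊕0⊕1⊕1⊕1⊕1 = 1
s2: b2⊕b3⊕b6⊕b7⊕b10⊕b11⊕b14⊕b15⊕b18⊕b19⊕b22⊕b23⊕b26⊕b27⊕b30⊕b31 = 0⊕0⊕0⊕1⊕1⊕1⊕0⊕1⊕1⊕1⊕1⊕0⊕0⊕1⊕1⊕1 = 0
s4: b4⊕b5⊕b6⊕b7⊕b12⊕b13⊕b14⊕b15⊕b20⊕b21⊕b22⊕b23⊕b28⊕b29⊕b30⊕b31 = 1⊕0⊕0⊕1⊕1⊕0⊕0⊕1⊕1⊕0⊕1⊕0⊕1⊕1⊕1⊕1 = 0
s8: b8⊕b9⊕b10⊕b11⊕b12⊕b13⊕b14⊕b15⊕b24⊕b25⊕b26⊕b27⊕b28⊕b29⊕b30⊕b31 = 1⊕0⊕1⊕1⊕1⊕0⊕0⊕1⊕0⊕1⊕0⊕1⊕1⊕1⊕1⊕1 = 1
s16: b16⊕b17⊕b18⊕b19⊕b20⊕b21⊕b22⊕b23⊕b24⊕b25⊕b26⊕b27⊕b28⊕b29⊕b30⊕b31 = 1⊕0⊕1⊕1⊕1⊕0⊕1⊕0⊕0⊕1⊕0⊕1⊕1⊕1⊕1⊕1 = 1
Syndrome (s16...s1) = 11001 → position 25.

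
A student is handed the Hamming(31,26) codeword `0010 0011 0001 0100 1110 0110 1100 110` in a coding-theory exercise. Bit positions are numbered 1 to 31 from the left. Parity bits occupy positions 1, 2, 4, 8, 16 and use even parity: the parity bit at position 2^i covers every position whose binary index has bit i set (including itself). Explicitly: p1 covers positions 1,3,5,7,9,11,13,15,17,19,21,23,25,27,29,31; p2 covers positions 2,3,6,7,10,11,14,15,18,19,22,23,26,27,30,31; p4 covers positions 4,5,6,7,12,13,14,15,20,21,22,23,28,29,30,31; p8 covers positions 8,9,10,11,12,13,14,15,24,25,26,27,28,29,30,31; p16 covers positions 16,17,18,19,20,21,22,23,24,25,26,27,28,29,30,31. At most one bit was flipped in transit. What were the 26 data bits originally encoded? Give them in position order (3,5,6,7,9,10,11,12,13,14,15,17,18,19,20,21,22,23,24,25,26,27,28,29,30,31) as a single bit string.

s1: b1⊕b3⊕b5⊕b7⊕b9⊕b11⊕b13⊕b15⊕b17⊕b19⊕b21⊕b23⊕b25⊕b27⊕b29⊕b31 = 0⊕1⊕0⊕1⊕0⊕0⊕0⊕0⊕1⊕1⊕0⊕1⊕1⊕0⊕1⊕0 = 1
s2: b2⊕b3⊕b6⊕b7⊕b10⊕b11⊕b14⊕b15⊕b18⊕b19⊕b22⊕b23⊕b26⊕b27⊕b30⊕b31 = 0⊕1⊕0⊕1⊕0⊕0⊕1⊕0⊕1⊕1⊕1⊕1⊕1⊕0⊕1⊕0 = 1
s4: b4⊕b5⊕b6⊕b7⊕b12⊕b13⊕b14⊕b15⊕b20⊕b21⊕b22⊕b23⊕b28⊕b29⊕b30⊕b31 = 0⊕0⊕0⊕1⊕1⊕0⊕1⊕0⊕0⊕0⊕1⊕1⊕0⊕1⊕1⊕0 = 1
s8: b8⊕b9⊕b10⊕b11⊕b12⊕b13⊕b14⊕b15⊕b24⊕b25⊕b26⊕b27⊕b28⊕b29⊕b30⊕b31 = 1⊕0⊕0⊕0⊕1⊕0⊕1⊕0⊕0⊕1⊕1⊕0⊕0⊕1⊕1⊕0 = 1
s16: b16⊕b17⊕b18⊕b19⊕b20⊕b21⊕b22⊕b23⊕b24⊕b25⊕b26⊕b27⊕b28⊕b29⊕b30⊕b31 = 0⊕1⊕1⊕1⊕0⊕0⊕1⊕1⊕0⊕1⊕1⊕0⊕0⊕1⊕1⊕0 = 1
Syndrome (s16...s1) = 11111 → position 31.
Flip bit 31: corrected codeword = 0010001100010100111001101100111
Data bits at positions 3,5,6,7,9,10,11,12,13,14,15,17,18,19,20,21,22,23,24,25,26,27,28,29,30,31: 10010001010111001101100111

10010001010111001101100111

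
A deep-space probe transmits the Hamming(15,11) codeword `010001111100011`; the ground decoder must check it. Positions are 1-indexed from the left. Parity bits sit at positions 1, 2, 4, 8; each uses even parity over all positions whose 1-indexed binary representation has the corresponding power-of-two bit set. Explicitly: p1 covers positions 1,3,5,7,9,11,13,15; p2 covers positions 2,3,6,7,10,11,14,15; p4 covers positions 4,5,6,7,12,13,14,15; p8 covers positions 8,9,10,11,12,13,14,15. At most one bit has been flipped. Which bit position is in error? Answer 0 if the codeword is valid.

9

s1: b1⊕b3⊕b5⊕b7⊕b9⊕b11⊕b13⊕b15 = 0⊕0⊕0⊕1⊕1⊕0⊕0⊕1 = 1
s2: b2⊕b3⊕b6⊕b7⊕b10⊕b11⊕b14⊕b15 = 1⊕0⊕1⊕1⊕1⊕0⊕1⊕1 = 0
s4: b4⊕b5⊕b6⊕b7⊕b12⊕b13⊕b14⊕b15 = 0⊕0⊕1⊕1⊕0⊕0⊕1⊕1 = 0
s8: b8⊕b9⊕b10⊕b11⊕b12⊕b13⊕b14⊕b15 = 1⊕1⊕1⊕0⊕0⊕0⊕1⊕1 = 1
Syndrome (s8...s1) = 1001 → position 9.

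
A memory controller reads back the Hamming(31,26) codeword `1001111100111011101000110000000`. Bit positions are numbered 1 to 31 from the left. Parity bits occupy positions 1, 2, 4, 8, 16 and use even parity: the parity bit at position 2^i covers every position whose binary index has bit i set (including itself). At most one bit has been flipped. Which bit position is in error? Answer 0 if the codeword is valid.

17

s1: b1⊕b3⊕b5⊕b7⊕b9⊕b11⊕b13⊕b15⊕b17⊕b19⊕b21⊕b23⊕b25⊕b27⊕b29⊕b31 = 1⊕0⊕1⊕1⊕0⊕1⊕1⊕1⊕1⊕1⊕0⊕1⊕0⊕0⊕0⊕0 = 1
s2: b2⊕b3⊕b6⊕b7⊕b10⊕b11⊕b14⊕b15⊕b18⊕b19⊕b22⊕b23⊕b26⊕b27⊕b30⊕b31 = 0⊕0⊕1⊕1⊕0⊕1⊕0⊕1⊕0⊕1⊕0⊕1⊕0⊕0⊕0⊕0 = 0
s4: b4⊕b5⊕b6⊕b7⊕b12⊕b13⊕b14⊕b15⊕b20⊕b21⊕b22⊕b23⊕b28⊕b29⊕b30⊕b31 = 1⊕1⊕1⊕1⊕1⊕1⊕0⊕1⊕0⊕0⊕0⊕1⊕0⊕0⊕0⊕0 = 0
s8: b8⊕b9⊕b10⊕b11⊕b12⊕b13⊕b14⊕b15⊕b24⊕b25⊕b26⊕b27⊕b28⊕b29⊕b30⊕b31 = 1⊕0⊕0⊕1⊕1⊕1⊕0⊕1⊕1⊕0⊕0⊕0⊕0⊕0⊕0⊕0 = 0
s16: b16⊕b17⊕b18⊕b19⊕b20⊕b21⊕b22⊕b23⊕b24⊕b25⊕b26⊕b27⊕b28⊕b29⊕b30⊕b31 = 1⊕1⊕0⊕1⊕0⊕0⊕0⊕1⊕1⊕0⊕0⊕0⊕0⊕0⊕0⊕0 = 1
Syndrome (s16...s1) = 10001 → position 17.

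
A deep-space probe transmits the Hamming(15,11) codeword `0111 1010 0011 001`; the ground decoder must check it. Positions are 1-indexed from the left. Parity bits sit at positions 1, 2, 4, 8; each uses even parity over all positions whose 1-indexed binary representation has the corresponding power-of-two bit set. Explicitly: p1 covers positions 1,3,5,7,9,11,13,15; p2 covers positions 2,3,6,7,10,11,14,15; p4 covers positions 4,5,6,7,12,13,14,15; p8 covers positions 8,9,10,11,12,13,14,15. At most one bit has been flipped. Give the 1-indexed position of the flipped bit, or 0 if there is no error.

s1: b1⊕b3⊕b5⊕b7⊕b9⊕b11⊕b13⊕b15 = 0⊕1⊕1⊕1⊕0⊕1⊕0⊕1 = 1
s2: b2⊕b3⊕b6⊕b7⊕b10⊕b11⊕b14⊕b15 = 1⊕1⊕0⊕1⊕0⊕1⊕0⊕1 = 1
s4: b4⊕b5⊕b6⊕b7⊕b12⊕b13⊕b14⊕b15 = 1⊕1⊕0⊕1⊕1⊕0⊕0⊕1 = 1
s8: b8⊕b9⊕b10⊕b11⊕b12⊕b13⊕b14⊕b15 = 0⊕0⊕0⊕1⊕1⊕0⊕0⊕1 = 1
Syndrome (s8...s1) = 1111 → position 15.

15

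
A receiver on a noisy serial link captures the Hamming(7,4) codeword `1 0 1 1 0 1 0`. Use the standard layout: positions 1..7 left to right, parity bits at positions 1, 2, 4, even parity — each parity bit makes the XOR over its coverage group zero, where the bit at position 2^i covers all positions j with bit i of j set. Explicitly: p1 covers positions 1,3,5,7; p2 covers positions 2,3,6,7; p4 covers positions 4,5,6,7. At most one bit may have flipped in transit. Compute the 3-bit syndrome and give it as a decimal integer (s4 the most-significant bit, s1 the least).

s1: b1⊕b3⊕b5⊕b7 = 1⊕1⊕0⊕0 = 0
s2: b2⊕b3⊕b6⊕b7 = 0⊕1⊕1⊕0 = 0
s4: b4⊕b5⊕b6⊕b7 = 1⊕0⊕1⊕0 = 0
Syndrome (s4...s1) = 000 → position 0 (no error).

0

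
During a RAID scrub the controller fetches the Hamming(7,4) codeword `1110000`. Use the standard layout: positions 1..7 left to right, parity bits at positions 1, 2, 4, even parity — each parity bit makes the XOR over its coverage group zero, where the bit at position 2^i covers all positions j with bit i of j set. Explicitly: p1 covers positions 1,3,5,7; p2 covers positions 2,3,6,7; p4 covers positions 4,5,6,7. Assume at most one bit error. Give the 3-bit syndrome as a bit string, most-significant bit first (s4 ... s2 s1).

s1: b1⊕b3⊕b5⊕b7 = 1⊕1⊕0⊕0 = 0
s2: b2⊕b3⊕b6⊕b7 = 1⊕1⊕0⊕0 = 0
s4: b4⊕b5⊕b6⊕b7 = 0⊕0⊕0⊕0 = 0
Syndrome (s4...s1) = 000 → position 0 (no error).

000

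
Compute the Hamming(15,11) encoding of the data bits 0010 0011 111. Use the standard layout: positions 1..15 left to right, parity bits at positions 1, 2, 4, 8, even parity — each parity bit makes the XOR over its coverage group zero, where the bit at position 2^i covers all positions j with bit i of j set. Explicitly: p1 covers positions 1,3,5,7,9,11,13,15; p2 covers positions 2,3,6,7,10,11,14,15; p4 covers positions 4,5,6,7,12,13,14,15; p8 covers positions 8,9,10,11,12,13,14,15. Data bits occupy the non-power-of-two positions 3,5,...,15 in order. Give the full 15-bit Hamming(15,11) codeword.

100101010011111

Place data bits at non-power-of-two positions: b3=0, b5=0, b6=1, b7=0, b9=0, b10=0, b11=1, b12=1, b13=1, b14=1, b15=1.
p1 = XOR of data positions {3,5,7,9,11,13,15} = 0⊕0⊕0⊕0⊕1⊕1⊕1 = 1
p2 = XOR of data positions {3,6,7,10,11,14,15} = 0⊕1⊕0⊕0⊕1⊕1⊕1 = 0
p4 = XOR of data positions {5,6,7,12,13,14,15} = 0⊕1⊕0⊕1⊕1⊕1⊕1 = 1
p8 = XOR of data positions {9,10,11,12,13,14,15} = 0⊕0⊕1⊕1⊕1⊕1⊕1 = 1
Codeword b1..b15 = 100101010011111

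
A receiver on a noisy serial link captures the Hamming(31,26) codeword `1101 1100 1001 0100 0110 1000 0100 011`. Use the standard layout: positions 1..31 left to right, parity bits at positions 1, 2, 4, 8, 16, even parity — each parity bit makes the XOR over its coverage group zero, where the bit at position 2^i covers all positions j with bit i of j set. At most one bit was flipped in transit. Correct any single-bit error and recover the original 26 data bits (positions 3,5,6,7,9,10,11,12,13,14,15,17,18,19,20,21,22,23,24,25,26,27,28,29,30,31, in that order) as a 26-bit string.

s1: b1⊕b3⊕b5⊕b7⊕b9⊕b11⊕b13⊕b15⊕b17⊕b19⊕b21⊕b23⊕b25⊕b27⊕b29⊕b31 = 1⊕0⊕1⊕0⊕1⊕0⊕0⊕0⊕0⊕1⊕1⊕0⊕0⊕0⊕0⊕1 = 0
s2: b2⊕b3⊕b6⊕b7⊕b10⊕b11⊕b14⊕b15⊕b18⊕b19⊕b22⊕b23⊕b26⊕b27⊕b30⊕b31 = 1⊕0⊕1⊕0⊕0⊕0⊕1⊕0⊕1⊕1⊕0⊕0⊕1⊕0⊕1⊕1 = 0
s4: b4⊕b5⊕b6⊕b7⊕b12⊕b13⊕b14⊕b15⊕b20⊕b21⊕b22⊕b23⊕b28⊕b29⊕b30⊕b31 = 1⊕1⊕1⊕0⊕1⊕0⊕1⊕0⊕0⊕1⊕0⊕0⊕0⊕0⊕1⊕1 = 0
s8: b8⊕b9⊕b10⊕b11⊕b12⊕b13⊕b14⊕b15⊕b24⊕b25⊕b26⊕b27⊕b28⊕b29⊕b30⊕b31 = 0⊕1⊕0⊕0⊕1⊕0⊕1⊕0⊕0⊕0⊕1⊕0⊕0⊕0⊕1⊕1 = 0
s16: b16⊕b17⊕b18⊕b19⊕b20⊕b21⊕b22⊕b23⊕b24⊕b25⊕b26⊕b27⊕b28⊕b29⊕b30⊕b31 = 0⊕0⊕1⊕1⊕0⊕1⊕0⊕0⊕0⊕0⊕1⊕0⊕0⊕0⊕1⊕1 = 0
Syndrome (s16...s1) = 00000 → position 0 (no error).
No correction needed.
Data bits at positions 3,5,6,7,9,10,11,12,13,14,15,17,18,19,20,21,22,23,24,25,26,27,28,29,30,31: 01101001010011010000100011

01101001010011010000100011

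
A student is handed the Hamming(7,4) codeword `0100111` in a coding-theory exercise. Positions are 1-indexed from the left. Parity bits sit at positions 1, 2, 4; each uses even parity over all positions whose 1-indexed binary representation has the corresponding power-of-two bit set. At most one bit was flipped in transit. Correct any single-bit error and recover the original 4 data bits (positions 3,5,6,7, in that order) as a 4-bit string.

0101

s1: b1⊕b3⊕b5⊕b7 = 0⊕0⊕1⊕1 = 0
s2: b2⊕b3⊕b6⊕b7 = 1⊕0⊕1⊕1 = 1
s4: b4⊕b5⊕b6⊕b7 = 0⊕1⊕1⊕1 = 1
Syndrome (s4...s1) = 110 → position 6.
Flip bit 6: corrected codeword = 0100101
Data bits at positions 3,5,6,7: 0101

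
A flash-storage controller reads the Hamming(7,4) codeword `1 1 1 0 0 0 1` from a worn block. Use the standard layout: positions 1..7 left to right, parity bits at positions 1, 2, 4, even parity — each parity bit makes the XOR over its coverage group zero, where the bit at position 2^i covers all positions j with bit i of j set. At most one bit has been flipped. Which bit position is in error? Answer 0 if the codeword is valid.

s1: b1⊕b3⊕b5⊕b7 = 1⊕1⊕0⊕1 = 1
s2: b2⊕b3⊕b6⊕b7 = 1⊕1⊕0⊕1 = 1
s4: b4⊕b5⊕b6⊕b7 = 0⊕0⊕0⊕1 = 1
Syndrome (s4...s1) = 111 → position 7.

7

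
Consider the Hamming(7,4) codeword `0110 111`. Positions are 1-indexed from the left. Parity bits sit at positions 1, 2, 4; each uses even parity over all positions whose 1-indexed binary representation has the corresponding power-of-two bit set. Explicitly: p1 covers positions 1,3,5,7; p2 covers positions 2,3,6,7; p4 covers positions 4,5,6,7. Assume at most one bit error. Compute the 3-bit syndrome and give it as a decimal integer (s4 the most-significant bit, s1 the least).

s1: b1⊕b3⊕b5⊕b7 = 0⊕1⊕1⊕1 = 1
s2: b2⊕b3⊕b6⊕b7 = 1⊕1⊕1⊕1 = 0
s4: b4⊕b5⊕b6⊕b7 = 0⊕1⊕1⊕1 = 1
Syndrome (s4...s1) = 101 → position 5.

5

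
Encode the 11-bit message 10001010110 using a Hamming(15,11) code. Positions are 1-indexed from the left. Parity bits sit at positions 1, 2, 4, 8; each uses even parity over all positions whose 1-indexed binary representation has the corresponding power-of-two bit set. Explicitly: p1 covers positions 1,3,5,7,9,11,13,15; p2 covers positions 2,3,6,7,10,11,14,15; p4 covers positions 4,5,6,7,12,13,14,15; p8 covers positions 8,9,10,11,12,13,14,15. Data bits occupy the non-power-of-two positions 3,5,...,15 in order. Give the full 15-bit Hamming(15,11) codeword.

011000001010110

Place data bits at non-power-of-two positions: b3=1, b5=0, b6=0, b7=0, b9=1, b10=0, b11=1, b12=0, b13=1, b14=1, b15=0.
p1 = XOR of data positions {3,5,7,9,11,13,15} = 1⊕0⊕0⊕1⊕1⊕1⊕0 = 0
p2 = XOR of data positions {3,6,7,10,11,14,15} = 1⊕0⊕0⊕0⊕1⊕1⊕0 = 1
p4 = XOR of data positions {5,6,7,12,13,14,15} = 0⊕0⊕0⊕0⊕1⊕1⊕0 = 0
p8 = XOR of data positions {9,10,11,12,13,14,15} = 1⊕0⊕1⊕0⊕1⊕1⊕0 = 0
Codeword b1..b15 = 011000001010110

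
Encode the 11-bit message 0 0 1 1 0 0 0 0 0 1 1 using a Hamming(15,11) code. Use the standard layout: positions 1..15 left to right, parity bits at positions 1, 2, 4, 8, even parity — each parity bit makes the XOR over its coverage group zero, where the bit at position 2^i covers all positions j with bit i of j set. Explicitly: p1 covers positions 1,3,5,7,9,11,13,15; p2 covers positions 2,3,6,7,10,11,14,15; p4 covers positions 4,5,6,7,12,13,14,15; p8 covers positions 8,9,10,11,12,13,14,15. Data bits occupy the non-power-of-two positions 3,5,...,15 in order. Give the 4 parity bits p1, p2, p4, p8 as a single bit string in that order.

Place data bits at non-power-of-two positions: b3=0, b5=0, b6=1, b7=1, b9=0, b10=0, b11=0, b12=0, b13=0, b14=1, b15=1.
p1 = XOR of data positions {3,5,7,9,11,13,15} = 0⊕0⊕1⊕0⊕0⊕0⊕1 = 0
p2 = XOR of data positions {3,6,7,10,11,14,15} = 0⊕1⊕1⊕0⊕0⊕1⊕1 = 0
p4 = XOR of data positions {5,6,7,12,13,14,15} = 0⊕1⊕1⊕0⊕0⊕1⊕1 = 0
p8 = XOR of data positions {9,10,11,12,13,14,15} = 0⊕0⊕0⊕0⊕0⊕1⊕1 = 0
Parity bits p1,p2,p4,p8 = 0000

0000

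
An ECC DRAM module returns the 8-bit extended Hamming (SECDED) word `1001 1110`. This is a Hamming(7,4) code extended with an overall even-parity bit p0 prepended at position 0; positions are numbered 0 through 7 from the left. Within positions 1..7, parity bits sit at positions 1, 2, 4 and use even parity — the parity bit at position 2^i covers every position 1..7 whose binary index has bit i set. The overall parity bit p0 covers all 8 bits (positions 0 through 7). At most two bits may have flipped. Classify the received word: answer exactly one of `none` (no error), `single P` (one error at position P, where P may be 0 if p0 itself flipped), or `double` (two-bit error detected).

single 4

s1: b1⊕b3⊕b5⊕b7 = 0⊕1⊕1⊕0 = 0
s2: b2⊕b3⊕b6⊕b7 = 0⊕1⊕1⊕0 = 0
s4: b4⊕b5⊕b6⊕b7 = 1⊕1⊕1⊕0 = 1
Syndrome (s4...s1) = 100 → position 4.
Overall parity (XOR of all 8 bits, including p0): 1⊕0⊕0⊕1⊕1⊕1⊕1⊕0 = 1
Overall=1, syndrome position=4 → single-bit error at position 4.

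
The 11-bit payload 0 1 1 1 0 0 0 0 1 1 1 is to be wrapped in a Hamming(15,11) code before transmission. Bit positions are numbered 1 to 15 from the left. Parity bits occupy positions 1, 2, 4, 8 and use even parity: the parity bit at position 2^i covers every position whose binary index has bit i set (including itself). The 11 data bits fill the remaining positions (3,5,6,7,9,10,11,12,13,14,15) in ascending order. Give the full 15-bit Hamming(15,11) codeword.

000011110000111

Place data bits at non-power-of-two positions: b3=0, b5=1, b6=1, b7=1, b9=0, b10=0, b11=0, b12=0, b13=1, b14=1, b15=1.
p1 = XOR of data positions {3,5,7,9,11,13,15} = 0⊕1⊕1⊕0⊕0⊕1⊕1 = 0
p2 = XOR of data positions {3,6,7,10,11,14,15} = 0⊕1⊕1⊕0⊕0⊕1⊕1 = 0
p4 = XOR of data positions {5,6,7,12,13,14,15} = 1⊕1⊕1⊕0⊕1⊕1⊕1 = 0
p8 = XOR of data positions {9,10,11,12,13,14,15} = 0⊕0⊕0⊕0⊕1⊕1⊕1 = 1
Codeword b1..b15 = 000011110000111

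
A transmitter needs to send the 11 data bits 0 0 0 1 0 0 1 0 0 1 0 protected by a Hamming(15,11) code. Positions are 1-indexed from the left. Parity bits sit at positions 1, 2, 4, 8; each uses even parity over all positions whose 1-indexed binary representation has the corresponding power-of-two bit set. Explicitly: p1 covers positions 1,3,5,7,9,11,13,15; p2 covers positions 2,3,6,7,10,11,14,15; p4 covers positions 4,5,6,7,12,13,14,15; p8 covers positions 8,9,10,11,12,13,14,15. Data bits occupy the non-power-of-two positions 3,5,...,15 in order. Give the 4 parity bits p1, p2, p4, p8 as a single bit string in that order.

0100

Place data bits at non-power-of-two positions: b3=0, b5=0, b6=0, b7=1, b9=0, b10=0, b11=1, b12=0, b13=0, b14=1, b15=0.
p1 = XOR of data positions {3,5,7,9,11,13,15} = 0⊕0⊕1⊕0⊕1⊕0⊕0 = 0
p2 = XOR of data positions {3,6,7,10,11,14,15} = 0⊕0⊕1⊕0⊕1⊕1⊕0 = 1
p4 = XOR of data positions {5,6,7,12,13,14,15} = 0⊕0⊕1⊕0⊕0⊕1⊕0 = 0
p8 = XOR of data positions {9,10,11,12,13,14,15} = 0⊕0⊕1⊕0⊕0⊕1⊕0 = 0
Parity bits p1,p2,p4,p8 = 0100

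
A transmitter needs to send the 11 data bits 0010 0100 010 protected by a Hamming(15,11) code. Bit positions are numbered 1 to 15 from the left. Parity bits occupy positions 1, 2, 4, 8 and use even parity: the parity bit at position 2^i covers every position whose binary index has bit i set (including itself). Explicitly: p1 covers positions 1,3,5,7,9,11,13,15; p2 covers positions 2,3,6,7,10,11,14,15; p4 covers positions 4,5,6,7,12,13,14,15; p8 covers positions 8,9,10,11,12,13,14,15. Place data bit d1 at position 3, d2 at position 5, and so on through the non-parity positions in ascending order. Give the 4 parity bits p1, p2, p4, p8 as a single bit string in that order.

0100

Place data bits at non-power-of-two positions: b3=0, b5=0, b6=1, b7=0, b9=0, b10=1, b11=0, b12=0, b13=0, b14=1, b15=0.
p1 = XOR of data positions {3,5,7,9,11,13,15} = 0⊕0⊕0⊕0⊕0⊕0⊕0 = 0
p2 = XOR of data positions {3,6,7,10,11,14,15} = 0⊕1⊕0⊕1⊕0⊕1⊕0 = 1
p4 = XOR of data positions {5,6,7,12,13,14,15} = 0⊕1⊕0⊕0⊕0⊕1⊕0 = 0
p8 = XOR of data positions {9,10,11,12,13,14,15} = 0⊕1⊕0⊕0⊕0⊕1⊕0 = 0
Parity bits p1,p2,p4,p8 = 0100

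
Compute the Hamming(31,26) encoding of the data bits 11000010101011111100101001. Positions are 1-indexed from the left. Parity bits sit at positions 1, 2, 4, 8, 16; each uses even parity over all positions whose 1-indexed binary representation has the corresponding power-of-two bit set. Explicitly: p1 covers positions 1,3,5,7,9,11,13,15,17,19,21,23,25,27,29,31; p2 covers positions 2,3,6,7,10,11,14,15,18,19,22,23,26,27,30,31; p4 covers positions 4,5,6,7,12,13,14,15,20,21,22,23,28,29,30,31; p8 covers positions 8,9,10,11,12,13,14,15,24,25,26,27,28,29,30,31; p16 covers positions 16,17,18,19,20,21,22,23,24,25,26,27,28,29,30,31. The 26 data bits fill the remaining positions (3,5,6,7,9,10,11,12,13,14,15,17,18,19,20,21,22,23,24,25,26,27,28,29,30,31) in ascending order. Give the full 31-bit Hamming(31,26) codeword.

1111100000101011011111100101001

Place data bits at non-power-of-two positions: b3=1, b5=1, b6=0, b7=0, b9=0, b10=0, b11=1, b12=0, b13=1, b14=0, b15=1, b17=0, b18=1, b19=1, b20=1, b21=1, b22=1, b23=1, b24=0, b25=0, b26=1, b27=0, b28=1, b29=0, b30=0, b31=1.
p1 = XOR of data positions {3,5,7,9,11,13,15,17,19,21,23,25,27,29,31} = 1⊕1⊕0⊕0⊕1⊕1⊕1⊕0⊕1⊕1⊕1⊕0⊕0⊕0⊕1 = 1
p2 = XOR of data positions {3,6,7,10,11,14,15,18,19,22,23,26,27,30,31} = 1⊕0⊕0⊕0⊕1⊕0⊕1⊕1⊕1⊕1⊕1⊕1⊕0⊕0⊕1 = 1
p4 = XOR of data positions {5,6,7,12,13,14,15,20,21,22,23,28,29,30,31} = 1⊕0⊕0⊕0⊕1⊕0⊕1⊕1⊕1⊕1⊕1⊕1⊕0⊕0⊕1 = 1
p8 = XOR of data positions {9,10,11,12,13,14,15,24,25,26,27,28,29,30,31} = 0⊕0⊕1⊕0⊕1⊕0⊕1⊕0⊕0⊕1⊕0⊕1⊕0⊕0⊕1 = 0
p16 = XOR of data positions {17,18,19,20,21,22,23,24,25,26,27,28,29,30,31} = 0⊕1⊕1⊕1⊕1⊕1⊕1⊕0⊕0⊕1⊕0⊕1⊕0⊕0⊕1 = 1
Codeword b1..b31 = 1111100000101011011111100101001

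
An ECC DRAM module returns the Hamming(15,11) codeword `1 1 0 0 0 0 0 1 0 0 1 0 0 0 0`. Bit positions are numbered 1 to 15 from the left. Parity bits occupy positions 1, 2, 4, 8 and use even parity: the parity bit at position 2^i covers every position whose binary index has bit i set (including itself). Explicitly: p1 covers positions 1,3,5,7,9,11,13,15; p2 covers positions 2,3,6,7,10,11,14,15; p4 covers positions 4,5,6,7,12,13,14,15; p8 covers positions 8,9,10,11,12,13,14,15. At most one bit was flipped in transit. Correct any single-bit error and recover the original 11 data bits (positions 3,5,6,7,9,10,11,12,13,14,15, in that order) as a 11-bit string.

s1: b1⊕b3⊕b5⊕b7⊕b9⊕b11⊕b13⊕b15 = 1⊕0⊕0⊕0⊕0⊕1⊕0⊕0 = 0
s2: b2⊕b3⊕b6⊕b7⊕b10⊕b11⊕b14⊕b15 = 1⊕0⊕0⊕0⊕0⊕1⊕0⊕0 = 0
s4: b4⊕b5⊕b6⊕b7⊕b12⊕b13⊕b14⊕b15 = 0⊕0⊕0⊕0⊕0⊕0⊕0⊕0 = 0
s8: b8⊕b9⊕b10⊕b11⊕b12⊕b13⊕b14⊕b15 = 1⊕0⊕0⊕1⊕0⊕0⊕0⊕0 = 0
Syndrome (s8...s1) = 0000 → position 0 (no error).
No correction needed.
Data bits at positions 3,5,6,7,9,10,11,12,13,14,15: 00000010000

00000010000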